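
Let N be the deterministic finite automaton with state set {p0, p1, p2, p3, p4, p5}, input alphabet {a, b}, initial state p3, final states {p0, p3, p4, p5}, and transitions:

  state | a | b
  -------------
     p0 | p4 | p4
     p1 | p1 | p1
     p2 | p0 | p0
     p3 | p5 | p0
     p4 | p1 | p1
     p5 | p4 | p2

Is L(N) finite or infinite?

finite

The useful states (reachable from p3 and able to reach an accepting state) are {p0, p2, p3, p4, p5}.
Restricted to these states the transition graph has no cycle, so every accepting path has bounded length and L is finite.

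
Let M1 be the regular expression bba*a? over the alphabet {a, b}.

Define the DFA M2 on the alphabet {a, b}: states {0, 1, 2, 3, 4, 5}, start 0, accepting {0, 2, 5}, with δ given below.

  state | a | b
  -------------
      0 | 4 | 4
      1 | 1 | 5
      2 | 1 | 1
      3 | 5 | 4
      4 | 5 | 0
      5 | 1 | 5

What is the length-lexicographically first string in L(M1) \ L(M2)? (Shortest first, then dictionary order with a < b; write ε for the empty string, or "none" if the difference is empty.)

The string bba is accepted by M1 but not by M2.
No shorter string lies in the difference, and bba is the lexicographically first length-3 string in L(M1) \ L(M2).

bba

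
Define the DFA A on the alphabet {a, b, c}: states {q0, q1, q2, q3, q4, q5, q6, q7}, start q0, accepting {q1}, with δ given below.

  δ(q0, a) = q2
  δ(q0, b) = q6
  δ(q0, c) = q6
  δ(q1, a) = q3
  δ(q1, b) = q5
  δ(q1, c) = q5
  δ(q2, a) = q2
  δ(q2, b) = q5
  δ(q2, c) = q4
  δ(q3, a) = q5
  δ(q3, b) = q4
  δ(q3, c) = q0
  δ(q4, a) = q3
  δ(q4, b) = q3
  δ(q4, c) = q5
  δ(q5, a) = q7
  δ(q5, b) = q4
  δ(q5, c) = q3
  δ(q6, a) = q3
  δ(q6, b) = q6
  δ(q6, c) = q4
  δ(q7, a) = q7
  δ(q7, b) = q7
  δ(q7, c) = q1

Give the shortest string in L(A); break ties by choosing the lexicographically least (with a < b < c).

abac

A breadth-first search from q0 reaches an accepting state first via the path q0 → q2 → q5 → q7 → q1 on input abac.
No string of length < 4 is accepted (BFS exhausts all shorter strings without reaching an accepting state), and abac is the lexicographically least accepting string of length 4.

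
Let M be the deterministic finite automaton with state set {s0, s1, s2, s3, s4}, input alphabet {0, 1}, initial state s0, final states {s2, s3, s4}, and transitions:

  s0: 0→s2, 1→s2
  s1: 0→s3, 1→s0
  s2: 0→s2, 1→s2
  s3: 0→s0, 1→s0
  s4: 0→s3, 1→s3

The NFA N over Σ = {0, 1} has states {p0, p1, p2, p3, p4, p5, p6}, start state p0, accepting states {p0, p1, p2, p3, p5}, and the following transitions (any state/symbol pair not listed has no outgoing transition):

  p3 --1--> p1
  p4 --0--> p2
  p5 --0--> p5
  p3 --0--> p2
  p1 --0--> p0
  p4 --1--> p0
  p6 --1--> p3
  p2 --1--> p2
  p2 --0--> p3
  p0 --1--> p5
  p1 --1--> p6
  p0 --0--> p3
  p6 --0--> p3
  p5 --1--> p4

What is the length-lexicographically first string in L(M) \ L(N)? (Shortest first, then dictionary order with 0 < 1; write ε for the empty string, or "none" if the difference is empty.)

The string 11 is accepted by M but not by N.
No shorter string lies in the difference, and 11 is the lexicographically first length-2 string in L(M) \ L(N).

11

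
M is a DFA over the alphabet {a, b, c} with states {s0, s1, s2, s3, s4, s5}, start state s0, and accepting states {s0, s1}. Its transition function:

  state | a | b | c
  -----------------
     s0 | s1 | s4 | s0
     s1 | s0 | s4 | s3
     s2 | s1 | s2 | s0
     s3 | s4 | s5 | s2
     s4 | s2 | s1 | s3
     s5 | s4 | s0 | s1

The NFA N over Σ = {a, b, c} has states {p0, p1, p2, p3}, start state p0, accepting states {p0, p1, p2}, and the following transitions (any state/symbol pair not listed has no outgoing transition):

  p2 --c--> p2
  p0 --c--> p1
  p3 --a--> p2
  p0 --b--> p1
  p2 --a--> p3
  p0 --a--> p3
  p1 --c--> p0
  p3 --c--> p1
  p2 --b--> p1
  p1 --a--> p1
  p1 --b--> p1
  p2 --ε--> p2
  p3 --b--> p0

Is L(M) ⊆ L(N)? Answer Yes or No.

The string a is in L(M) but not in L(N).
So L(M) ⊄ L(N).

No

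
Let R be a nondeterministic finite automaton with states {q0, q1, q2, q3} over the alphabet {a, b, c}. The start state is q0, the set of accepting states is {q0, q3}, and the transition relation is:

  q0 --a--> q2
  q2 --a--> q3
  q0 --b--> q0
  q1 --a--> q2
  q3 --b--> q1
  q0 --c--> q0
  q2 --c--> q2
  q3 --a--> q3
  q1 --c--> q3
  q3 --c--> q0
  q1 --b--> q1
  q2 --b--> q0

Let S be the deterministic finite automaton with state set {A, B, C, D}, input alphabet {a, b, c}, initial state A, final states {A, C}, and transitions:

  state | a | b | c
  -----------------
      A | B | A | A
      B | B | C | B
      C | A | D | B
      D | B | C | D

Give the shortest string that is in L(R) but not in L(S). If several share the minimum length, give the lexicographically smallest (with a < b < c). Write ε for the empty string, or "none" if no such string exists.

aa

The string aa is accepted by R but not by S.
No shorter string lies in the difference, and aa is the lexicographically first length-2 string in L(R) \ L(S).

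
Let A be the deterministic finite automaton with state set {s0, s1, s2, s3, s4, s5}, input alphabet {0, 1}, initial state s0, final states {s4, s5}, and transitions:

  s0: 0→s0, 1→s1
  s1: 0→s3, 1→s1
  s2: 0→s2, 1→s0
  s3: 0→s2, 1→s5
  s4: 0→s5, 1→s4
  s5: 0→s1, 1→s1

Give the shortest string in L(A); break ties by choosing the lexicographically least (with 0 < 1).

101

A breadth-first search from s0 reaches an accepting state first via the path s0 → s1 → s3 → s5 on input 101.
No string of length < 3 is accepted (BFS exhausts all shorter strings without reaching an accepting state), and 101 is the lexicographically least accepting string of length 3.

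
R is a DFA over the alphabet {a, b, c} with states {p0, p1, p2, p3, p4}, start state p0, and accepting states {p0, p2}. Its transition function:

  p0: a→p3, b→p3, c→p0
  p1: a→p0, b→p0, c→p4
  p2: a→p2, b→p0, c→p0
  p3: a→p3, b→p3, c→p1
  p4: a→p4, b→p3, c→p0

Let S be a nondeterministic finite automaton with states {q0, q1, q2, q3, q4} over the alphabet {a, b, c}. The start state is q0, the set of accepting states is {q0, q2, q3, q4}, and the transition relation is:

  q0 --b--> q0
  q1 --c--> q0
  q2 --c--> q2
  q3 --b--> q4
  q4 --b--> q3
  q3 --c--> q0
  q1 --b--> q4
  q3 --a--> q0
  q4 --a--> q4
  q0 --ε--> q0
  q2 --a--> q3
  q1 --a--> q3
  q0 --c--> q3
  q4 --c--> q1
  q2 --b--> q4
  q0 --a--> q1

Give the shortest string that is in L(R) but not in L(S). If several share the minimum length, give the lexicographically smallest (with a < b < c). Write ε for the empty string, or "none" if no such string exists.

The string aca is accepted by R but not by S.
No shorter string lies in the difference, and aca is the lexicographically first length-3 string in L(R) \ L(S).

aca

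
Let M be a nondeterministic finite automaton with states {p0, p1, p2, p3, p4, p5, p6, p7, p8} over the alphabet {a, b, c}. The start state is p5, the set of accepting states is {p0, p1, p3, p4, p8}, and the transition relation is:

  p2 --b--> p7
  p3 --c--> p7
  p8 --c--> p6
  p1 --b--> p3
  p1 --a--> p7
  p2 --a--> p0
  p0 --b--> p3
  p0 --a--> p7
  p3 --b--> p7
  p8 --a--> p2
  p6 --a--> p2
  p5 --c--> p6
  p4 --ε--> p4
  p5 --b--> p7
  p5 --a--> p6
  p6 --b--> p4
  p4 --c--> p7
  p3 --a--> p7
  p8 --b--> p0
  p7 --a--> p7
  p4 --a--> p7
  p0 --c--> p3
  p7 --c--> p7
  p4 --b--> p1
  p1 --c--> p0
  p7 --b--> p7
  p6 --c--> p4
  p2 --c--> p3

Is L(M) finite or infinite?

The useful states (reachable from p5 and able to reach an accepting state) are {p0, p1, p2, p3, p4, p5, p6}.
Restricted to these states the transition graph has no cycle, so every accepting path has bounded length and L is finite.

finite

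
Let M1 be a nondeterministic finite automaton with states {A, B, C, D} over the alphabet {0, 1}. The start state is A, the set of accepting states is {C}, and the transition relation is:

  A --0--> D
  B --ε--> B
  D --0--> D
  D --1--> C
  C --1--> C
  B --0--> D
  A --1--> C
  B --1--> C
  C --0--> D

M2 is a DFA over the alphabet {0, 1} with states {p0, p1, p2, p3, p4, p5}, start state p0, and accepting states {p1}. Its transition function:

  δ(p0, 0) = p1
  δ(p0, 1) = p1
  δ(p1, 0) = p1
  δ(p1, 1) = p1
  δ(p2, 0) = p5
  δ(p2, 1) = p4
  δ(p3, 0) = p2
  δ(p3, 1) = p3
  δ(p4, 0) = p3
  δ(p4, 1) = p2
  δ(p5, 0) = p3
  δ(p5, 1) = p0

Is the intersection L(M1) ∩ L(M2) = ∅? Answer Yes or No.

No

The string 1 is accepted by both M1 and M2.
Hence L(M1) ∩ L(M2) ≠ ∅.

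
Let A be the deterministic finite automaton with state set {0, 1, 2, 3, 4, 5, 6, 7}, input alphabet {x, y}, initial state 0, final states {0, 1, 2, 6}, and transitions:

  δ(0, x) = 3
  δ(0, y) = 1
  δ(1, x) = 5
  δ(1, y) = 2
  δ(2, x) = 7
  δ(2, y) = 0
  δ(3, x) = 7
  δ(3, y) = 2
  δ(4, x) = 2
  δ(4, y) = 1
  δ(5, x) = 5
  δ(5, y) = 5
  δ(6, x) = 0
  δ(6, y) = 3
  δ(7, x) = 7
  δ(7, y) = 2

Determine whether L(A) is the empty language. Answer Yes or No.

The empty string ε is accepted: the run 0 ends in the accepting state 0.
Since at least one string is accepted, L(A) is not empty.

No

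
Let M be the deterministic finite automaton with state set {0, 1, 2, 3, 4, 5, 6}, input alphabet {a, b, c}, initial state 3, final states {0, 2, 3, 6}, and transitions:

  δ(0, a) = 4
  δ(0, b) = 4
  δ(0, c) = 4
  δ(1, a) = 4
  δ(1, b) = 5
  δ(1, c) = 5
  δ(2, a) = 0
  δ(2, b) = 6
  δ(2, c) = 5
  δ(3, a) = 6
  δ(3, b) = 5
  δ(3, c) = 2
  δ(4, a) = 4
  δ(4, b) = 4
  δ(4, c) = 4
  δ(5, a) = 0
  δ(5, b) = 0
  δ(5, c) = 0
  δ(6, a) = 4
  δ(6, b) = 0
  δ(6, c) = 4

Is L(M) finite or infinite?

The useful states (reachable from 3 and able to reach an accepting state) are {0, 2, 3, 5, 6}.
Restricted to these states the transition graph has no cycle, so every accepting path has bounded length and L is finite.

finite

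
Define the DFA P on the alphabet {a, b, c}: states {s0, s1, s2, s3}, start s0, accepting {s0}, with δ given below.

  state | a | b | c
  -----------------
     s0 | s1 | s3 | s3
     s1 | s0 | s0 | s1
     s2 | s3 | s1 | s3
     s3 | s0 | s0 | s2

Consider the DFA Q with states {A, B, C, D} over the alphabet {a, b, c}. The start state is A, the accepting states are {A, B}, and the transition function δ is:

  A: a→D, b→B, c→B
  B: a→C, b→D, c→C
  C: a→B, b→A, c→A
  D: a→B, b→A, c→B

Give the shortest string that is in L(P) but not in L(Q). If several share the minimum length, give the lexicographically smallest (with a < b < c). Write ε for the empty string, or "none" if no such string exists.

ba

The string ba is accepted by P but not by Q.
No shorter string lies in the difference, and ba is the lexicographically first length-2 string in L(P) \ L(Q).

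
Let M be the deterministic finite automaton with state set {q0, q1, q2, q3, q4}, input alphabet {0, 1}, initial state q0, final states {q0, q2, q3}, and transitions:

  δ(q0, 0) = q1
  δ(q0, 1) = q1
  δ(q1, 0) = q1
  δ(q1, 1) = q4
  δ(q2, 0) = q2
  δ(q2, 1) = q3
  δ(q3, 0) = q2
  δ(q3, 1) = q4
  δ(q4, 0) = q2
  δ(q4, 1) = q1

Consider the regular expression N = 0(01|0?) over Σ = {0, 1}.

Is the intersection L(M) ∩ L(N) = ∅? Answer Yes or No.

Yes

Converting the expression N to a DFA (subset construction, then merging equivalent states) gives the minimal DFA with states {n0, n1, n2, n3, n4}, start state n0, accepting states {n1, n3, n4} and transitions n0: 0→n1, 1→n2; n1: 0→n3, 1→n2; n2: 0→n2, 1→n2; n3: 0→n2, 1→n4; n4: 0→n2, 1→n2.
Exploring the product automaton M × N from the start pair (q0, n0), following both machines on each input symbol, reaches 8 state pairs: (q0, n0), (q1, n1), (q1, n2), (q1, n3), (q4, n2), (q4, n4), (q2, n2), (q3, n2).
M accepts in {q0, q2, q3} and N accepts in {n1, n3, n4}; no reachable pair has both components accepting, so no string drives both machines to acceptance simultaneously and L(M) ∩ L(N) = ∅.
So no string is accepted by both, and the intersection is empty.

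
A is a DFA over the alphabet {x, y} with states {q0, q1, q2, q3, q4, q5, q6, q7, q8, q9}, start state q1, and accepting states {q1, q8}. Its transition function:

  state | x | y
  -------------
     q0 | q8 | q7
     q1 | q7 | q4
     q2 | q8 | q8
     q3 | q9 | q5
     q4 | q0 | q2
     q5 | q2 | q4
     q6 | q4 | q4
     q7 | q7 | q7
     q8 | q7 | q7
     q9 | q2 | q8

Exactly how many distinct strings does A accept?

The useful subgraph on states {q0, q1, q2, q4, q8} is acyclic, so L(A) is finite; the longest accepting path visits 4 useful states, giving maximum string length 3.
Counting accepting paths from q1 by length: 1 of length 0, 3 of length 3. Total 4.

4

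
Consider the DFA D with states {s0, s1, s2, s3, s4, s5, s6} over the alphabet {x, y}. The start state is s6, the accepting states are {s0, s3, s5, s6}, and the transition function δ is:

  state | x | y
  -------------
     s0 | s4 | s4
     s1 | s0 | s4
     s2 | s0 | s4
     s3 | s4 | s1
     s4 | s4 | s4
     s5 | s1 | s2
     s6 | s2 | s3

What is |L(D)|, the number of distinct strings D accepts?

4

The useful subgraph on states {s0, s1, s2, s3, s6} is acyclic, so L(D) is finite; the longest accepting path visits 4 useful states, giving maximum string length 3.
Counting accepting paths from s6 by length: 1 of length 0, 1 of length 1, 1 of length 2, 1 of length 3. Total 4.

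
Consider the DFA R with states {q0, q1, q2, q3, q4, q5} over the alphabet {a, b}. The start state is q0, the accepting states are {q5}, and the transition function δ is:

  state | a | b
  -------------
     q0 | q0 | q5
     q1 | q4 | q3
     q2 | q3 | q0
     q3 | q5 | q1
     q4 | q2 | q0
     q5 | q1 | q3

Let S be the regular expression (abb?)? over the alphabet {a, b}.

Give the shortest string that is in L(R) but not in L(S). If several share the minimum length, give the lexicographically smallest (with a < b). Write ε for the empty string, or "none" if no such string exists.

b

The string b is accepted by R but not by S.
No shorter string lies in the difference, and b is the lexicographically first length-1 string in L(R) \ L(S).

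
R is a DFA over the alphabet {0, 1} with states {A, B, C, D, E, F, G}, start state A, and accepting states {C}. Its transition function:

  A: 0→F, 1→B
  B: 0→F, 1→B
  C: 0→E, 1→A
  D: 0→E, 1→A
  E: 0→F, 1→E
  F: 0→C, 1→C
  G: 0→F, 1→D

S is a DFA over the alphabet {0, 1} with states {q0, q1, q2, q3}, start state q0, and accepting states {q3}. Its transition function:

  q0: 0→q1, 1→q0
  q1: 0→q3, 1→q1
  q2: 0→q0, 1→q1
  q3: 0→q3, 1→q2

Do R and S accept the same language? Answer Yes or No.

The string 01 is accepted by R but rejected by S.
So L(R) ≠ L(S).

No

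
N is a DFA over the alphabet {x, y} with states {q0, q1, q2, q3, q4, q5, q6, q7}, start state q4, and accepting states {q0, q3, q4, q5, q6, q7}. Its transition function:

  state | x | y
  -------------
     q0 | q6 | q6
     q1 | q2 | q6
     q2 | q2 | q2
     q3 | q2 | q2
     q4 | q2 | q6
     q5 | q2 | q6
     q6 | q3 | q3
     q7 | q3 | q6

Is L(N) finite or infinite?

The useful states (reachable from q4 and able to reach an accepting state) are {q3, q4, q6}.
Restricted to these states the transition graph has no cycle, so every accepting path has bounded length and L is finite.

finite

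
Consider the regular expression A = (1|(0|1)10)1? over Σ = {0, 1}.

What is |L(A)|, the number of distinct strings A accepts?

6

The expression has no Kleene star, so L(A) is finite. Expanding the alternatives gives {1, 11, 010, 110, 0101, 1101}.
That is 1 of length 1, 1 of length 2, 2 of length 3, 2 of length 4: 6 strings in all.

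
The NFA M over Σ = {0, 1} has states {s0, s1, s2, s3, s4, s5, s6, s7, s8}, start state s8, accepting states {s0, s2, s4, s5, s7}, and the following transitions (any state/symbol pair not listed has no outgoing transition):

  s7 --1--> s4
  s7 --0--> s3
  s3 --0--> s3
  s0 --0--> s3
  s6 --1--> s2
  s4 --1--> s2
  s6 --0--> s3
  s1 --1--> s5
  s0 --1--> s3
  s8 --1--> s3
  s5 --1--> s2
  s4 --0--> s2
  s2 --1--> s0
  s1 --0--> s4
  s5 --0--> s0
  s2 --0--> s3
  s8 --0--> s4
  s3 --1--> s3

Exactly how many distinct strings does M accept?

5

The useful subgraph on states {s0, s2, s4, s8} is acyclic, so L(M) is finite; the longest accepting path visits 4 useful states, giving maximum string length 3.
Counting accepting paths from s8 by length: 1 of length 1, 2 of length 2, 2 of length 3. Total 5.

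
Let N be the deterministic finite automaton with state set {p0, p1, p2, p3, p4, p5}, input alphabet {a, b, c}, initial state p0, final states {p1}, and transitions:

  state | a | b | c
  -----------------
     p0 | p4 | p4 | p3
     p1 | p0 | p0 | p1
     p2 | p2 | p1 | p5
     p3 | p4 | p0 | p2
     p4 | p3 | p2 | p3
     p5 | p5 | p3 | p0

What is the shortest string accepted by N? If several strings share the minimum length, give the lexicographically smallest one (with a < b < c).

A breadth-first search from p0 reaches an accepting state first via the path p0 → p4 → p2 → p1 on input abb.
No string of length < 3 is accepted (BFS exhausts all shorter strings without reaching an accepting state), and abb is the lexicographically least accepting string of length 3.

abb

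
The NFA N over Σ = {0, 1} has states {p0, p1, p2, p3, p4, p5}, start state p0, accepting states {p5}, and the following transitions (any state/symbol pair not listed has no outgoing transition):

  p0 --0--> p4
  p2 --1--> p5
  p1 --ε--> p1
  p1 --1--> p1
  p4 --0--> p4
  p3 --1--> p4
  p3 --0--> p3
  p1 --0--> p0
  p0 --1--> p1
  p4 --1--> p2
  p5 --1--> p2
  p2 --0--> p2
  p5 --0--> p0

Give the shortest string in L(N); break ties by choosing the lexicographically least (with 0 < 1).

011

A breadth-first search from p0 reaches an accepting state first via the path p0 → p4 → p2 → p5 on input 011.
No string of length < 3 is accepted (BFS exhausts all shorter strings without reaching an accepting state), and 011 is the lexicographically least accepting string of length 3.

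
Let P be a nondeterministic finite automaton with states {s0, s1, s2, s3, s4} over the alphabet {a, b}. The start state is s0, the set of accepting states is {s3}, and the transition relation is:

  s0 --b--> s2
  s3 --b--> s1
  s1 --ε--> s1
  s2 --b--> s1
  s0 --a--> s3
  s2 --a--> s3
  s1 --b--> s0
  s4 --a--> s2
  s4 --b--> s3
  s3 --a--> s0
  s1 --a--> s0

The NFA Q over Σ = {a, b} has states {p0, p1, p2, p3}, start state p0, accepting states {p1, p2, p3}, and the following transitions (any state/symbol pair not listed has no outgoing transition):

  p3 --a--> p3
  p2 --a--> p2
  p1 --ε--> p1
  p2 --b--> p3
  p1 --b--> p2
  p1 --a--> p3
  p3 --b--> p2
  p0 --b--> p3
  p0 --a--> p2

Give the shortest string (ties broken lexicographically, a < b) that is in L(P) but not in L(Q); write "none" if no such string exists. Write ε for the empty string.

none

Exploring the product automaton P × Q from the start pair (s0, p0), following both machines on each input symbol, reaches 9 state pairs: (s0, p0), (s3, p2), (s2, p3), (s0, p2), (s1, p3), (s3, p3), (s1, p2), (s0, p3), (s2, p2).
P accepts in {s3} and Q accepts in {p1, p2, p3}. The reachable pairs whose P-component is accepting are (s3, p2), (s3, p3); in each of them the Q-component is accepting too, so the product for L(P) \ L(Q) (P-component accepting, Q-component rejecting) has no reachable accepting pair and the difference is empty.
So every string accepted by P is also accepted by Q: L(P) \ L(Q) = ∅ and there is no such string.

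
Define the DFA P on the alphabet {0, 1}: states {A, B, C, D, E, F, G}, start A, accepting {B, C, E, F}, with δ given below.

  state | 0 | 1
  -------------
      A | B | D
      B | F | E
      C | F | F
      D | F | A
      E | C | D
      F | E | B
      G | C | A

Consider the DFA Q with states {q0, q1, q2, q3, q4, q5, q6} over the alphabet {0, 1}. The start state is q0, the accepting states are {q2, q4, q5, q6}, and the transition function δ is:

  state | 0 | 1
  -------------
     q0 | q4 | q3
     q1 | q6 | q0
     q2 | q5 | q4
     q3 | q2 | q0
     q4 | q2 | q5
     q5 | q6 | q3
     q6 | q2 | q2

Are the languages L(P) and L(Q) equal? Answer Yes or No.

Yes

Exploring the product automaton P × Q from the start pair (A, q0), following both machines on each input symbol, reaches 6 state pairs: (A, q0), (B, q4), (D, q3), (F, q2), (E, q5), (C, q6).
P accepts in {B, C, E, F} and Q accepts in {q2, q4, q5, q6}. In every reachable pair the two components are either both accepting — (B, q4), (F, q2), (E, q5), (C, q6) — or both non-accepting, so no string is accepted by exactly one of the machines: L(P) \ L(Q) and L(Q) \ L(P) are both empty.
Hence every string is accepted by P iff it is accepted by Q, and the two languages coincide.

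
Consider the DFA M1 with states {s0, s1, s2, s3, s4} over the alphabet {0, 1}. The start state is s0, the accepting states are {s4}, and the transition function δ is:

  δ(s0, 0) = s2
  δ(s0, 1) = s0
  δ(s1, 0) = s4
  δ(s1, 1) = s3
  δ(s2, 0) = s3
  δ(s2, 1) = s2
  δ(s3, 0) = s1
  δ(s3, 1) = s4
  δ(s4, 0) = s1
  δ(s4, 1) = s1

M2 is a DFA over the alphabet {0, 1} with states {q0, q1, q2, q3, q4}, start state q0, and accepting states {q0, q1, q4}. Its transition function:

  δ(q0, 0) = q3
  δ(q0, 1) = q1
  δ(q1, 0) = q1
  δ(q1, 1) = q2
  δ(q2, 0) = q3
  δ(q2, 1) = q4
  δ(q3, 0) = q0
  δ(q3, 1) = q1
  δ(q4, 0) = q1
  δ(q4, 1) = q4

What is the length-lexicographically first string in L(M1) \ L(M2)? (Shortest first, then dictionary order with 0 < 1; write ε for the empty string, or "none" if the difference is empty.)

0101

The string 0101 is accepted by M1 but not by M2.
No shorter string lies in the difference, and 0101 is the lexicographically first length-4 string in L(M1) \ L(M2).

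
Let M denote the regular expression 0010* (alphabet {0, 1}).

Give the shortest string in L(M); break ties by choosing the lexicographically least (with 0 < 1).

By inspection of the expression, no string of length less than 3 matches, and 001 is the lexicographically first match of length 3.

001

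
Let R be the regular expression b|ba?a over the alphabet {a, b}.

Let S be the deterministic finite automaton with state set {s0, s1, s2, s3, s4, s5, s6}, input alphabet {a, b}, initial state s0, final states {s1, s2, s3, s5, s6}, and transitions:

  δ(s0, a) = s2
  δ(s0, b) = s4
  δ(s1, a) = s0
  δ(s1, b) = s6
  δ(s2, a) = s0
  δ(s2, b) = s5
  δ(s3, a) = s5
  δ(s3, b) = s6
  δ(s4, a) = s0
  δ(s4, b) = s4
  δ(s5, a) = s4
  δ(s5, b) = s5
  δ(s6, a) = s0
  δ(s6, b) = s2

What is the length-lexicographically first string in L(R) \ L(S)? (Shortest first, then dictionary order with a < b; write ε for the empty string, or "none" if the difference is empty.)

b

The string b is accepted by R but not by S.
No shorter string lies in the difference, and b is the lexicographically first length-1 string in L(R) \ L(S).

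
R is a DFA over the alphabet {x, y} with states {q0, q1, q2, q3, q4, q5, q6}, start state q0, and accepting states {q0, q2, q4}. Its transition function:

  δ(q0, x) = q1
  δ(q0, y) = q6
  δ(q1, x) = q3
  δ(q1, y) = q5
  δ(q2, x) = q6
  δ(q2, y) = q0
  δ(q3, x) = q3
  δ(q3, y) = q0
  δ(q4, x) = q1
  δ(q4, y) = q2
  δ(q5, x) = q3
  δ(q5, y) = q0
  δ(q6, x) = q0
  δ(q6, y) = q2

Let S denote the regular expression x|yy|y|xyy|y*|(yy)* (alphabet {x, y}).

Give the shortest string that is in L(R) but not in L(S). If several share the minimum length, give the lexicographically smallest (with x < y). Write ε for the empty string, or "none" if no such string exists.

yx

The string yx is accepted by R but not by S.
No shorter string lies in the difference, and yx is the lexicographically first length-2 string in L(R) \ L(S).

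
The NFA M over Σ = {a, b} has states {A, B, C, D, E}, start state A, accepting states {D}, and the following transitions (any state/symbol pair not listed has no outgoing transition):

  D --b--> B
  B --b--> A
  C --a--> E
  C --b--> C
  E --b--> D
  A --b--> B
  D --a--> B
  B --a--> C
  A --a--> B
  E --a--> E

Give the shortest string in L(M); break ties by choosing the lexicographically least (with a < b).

aaab

A breadth-first search from A reaches an accepting state first via the path A → B → C → E → D on input aaab.
No string of length < 4 is accepted (BFS exhausts all shorter strings without reaching an accepting state), and aaab is the lexicographically least accepting string of length 4.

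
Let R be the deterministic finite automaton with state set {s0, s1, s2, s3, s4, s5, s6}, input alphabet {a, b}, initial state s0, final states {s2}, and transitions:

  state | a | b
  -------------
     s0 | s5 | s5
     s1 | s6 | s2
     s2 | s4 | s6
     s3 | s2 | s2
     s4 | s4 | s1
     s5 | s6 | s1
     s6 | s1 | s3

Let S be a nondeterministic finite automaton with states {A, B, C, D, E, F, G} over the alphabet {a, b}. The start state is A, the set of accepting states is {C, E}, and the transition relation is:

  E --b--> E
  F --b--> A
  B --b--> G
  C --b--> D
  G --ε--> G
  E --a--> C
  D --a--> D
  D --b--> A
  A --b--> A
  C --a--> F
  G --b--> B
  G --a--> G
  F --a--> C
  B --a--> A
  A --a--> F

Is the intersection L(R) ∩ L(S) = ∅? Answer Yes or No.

Yes

Exploring the product automaton R × S from the start pair (s0, A), following both machines on each input symbol, reaches 19 state pairs: (s0, A), (s5, F), (s5, A), (s6, C), (s1, A), (s6, F), (s1, F), (s3, D), (s2, A), (s1, C), (s3, A), (s2, D), (s4, F), (s6, A), (s2, F), (s4, D), (s4, C), (s1, D), (s6, D).
R accepts in {s2} and S accepts in {C, E}; no reachable pair has both components accepting, so no string drives both machines to acceptance simultaneously and L(R) ∩ L(S) = ∅.
So no string is accepted by both, and the intersection is empty.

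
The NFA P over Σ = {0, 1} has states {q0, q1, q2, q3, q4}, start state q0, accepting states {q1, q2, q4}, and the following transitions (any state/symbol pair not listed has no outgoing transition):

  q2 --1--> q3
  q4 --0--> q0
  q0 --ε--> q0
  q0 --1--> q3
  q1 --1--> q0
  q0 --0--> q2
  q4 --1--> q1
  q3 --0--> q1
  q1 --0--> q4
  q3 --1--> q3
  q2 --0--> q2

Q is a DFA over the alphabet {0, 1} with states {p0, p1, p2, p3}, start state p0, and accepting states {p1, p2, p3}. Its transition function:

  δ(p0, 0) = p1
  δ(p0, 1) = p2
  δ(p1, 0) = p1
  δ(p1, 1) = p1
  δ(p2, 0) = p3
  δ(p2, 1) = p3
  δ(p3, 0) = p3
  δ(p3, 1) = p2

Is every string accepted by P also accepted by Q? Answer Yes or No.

Yes

Exploring the product automaton P × Q from the start pair (q0, p0), following both machines on each input symbol, reaches 14 state pairs: (q0, p0), (q2, p1), (q3, p2), (q3, p1), (q1, p3), (q3, p3), (q1, p1), (q4, p3), (q0, p2), (q4, p1), (q0, p1), (q0, p3), (q1, p2), (q2, p3).
P accepts in {q1, q2, q4} and Q accepts in {p1, p2, p3}. The reachable pairs whose P-component is accepting are (q2, p1), (q1, p3), (q1, p1), (q4, p3), (q4, p1), (q1, p2), (q2, p3); in each of them the Q-component is accepting too, so the product for L(P) \ L(Q) (P-component accepting, Q-component rejecting) has no reachable accepting pair and the difference is empty.
Hence every string in L(P) is also in L(Q).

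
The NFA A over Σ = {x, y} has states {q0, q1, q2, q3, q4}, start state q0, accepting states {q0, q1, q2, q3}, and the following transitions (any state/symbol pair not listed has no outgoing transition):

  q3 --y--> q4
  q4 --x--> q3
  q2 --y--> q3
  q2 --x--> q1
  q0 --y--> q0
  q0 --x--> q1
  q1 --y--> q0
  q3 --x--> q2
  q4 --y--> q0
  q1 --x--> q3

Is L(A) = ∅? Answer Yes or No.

The empty string ε is accepted: the run q0 ends in the accepting state q0.
Since at least one string is accepted, L(A) is not empty.

No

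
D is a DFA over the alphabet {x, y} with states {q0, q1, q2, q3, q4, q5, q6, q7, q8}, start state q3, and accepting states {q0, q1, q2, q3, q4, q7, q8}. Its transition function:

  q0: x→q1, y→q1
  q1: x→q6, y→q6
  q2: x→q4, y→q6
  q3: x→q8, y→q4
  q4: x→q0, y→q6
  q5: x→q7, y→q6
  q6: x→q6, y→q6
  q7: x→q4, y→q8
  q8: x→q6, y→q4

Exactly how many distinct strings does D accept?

The useful subgraph on states {q0, q1, q3, q4, q8} is acyclic, so L(D) is finite; the longest accepting path visits 5 useful states, giving maximum string length 4.
Counting accepting paths from q3 by length: 1 of length 0, 2 of length 1, 2 of length 2, 3 of length 3, 2 of length 4. Total 10.

10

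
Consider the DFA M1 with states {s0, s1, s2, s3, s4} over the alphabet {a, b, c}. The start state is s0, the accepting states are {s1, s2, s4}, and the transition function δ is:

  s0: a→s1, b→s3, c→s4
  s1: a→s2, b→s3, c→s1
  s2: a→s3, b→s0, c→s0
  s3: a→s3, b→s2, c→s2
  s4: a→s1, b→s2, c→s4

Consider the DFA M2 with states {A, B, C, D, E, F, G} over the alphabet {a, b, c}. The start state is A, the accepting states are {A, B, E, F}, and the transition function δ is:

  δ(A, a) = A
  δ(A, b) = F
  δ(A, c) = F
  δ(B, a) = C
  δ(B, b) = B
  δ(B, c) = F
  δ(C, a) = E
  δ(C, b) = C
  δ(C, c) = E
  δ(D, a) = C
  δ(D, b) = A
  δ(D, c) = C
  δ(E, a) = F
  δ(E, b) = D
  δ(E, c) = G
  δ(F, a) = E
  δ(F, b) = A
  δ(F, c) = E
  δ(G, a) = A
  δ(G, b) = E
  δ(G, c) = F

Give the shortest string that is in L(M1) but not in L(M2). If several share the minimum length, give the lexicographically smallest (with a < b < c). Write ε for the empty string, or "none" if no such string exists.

The string bab is accepted by M1 but not by M2.
No shorter string lies in the difference, and bab is the lexicographically first length-3 string in L(M1) \ L(M2).

bab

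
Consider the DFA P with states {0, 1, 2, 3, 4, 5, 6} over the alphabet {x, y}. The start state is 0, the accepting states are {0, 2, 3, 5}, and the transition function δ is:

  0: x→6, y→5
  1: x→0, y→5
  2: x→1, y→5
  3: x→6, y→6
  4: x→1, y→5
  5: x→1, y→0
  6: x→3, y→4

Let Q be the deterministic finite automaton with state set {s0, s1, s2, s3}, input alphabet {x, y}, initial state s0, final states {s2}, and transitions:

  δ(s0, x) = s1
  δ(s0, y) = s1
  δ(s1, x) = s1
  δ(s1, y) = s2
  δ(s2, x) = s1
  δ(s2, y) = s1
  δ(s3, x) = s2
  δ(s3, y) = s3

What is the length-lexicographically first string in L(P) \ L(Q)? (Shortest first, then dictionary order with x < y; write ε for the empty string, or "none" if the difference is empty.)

ε

The empty string ε is accepted by P but not by Q.
Since ε is the unique shortest string, it is the required witness.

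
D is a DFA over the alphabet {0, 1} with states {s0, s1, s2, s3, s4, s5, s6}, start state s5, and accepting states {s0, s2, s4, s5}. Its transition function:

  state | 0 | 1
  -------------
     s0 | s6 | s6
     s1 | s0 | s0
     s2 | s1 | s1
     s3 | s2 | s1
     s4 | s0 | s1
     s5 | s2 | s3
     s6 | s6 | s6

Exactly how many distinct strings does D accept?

The useful subgraph on states {s0, s1, s2, s3, s5} is acyclic, so L(D) is finite; the longest accepting path visits 5 useful states, giving maximum string length 4.
Counting accepting paths from s5 by length: 1 of length 0, 1 of length 1, 1 of length 2, 6 of length 3, 4 of length 4. Total 13.

13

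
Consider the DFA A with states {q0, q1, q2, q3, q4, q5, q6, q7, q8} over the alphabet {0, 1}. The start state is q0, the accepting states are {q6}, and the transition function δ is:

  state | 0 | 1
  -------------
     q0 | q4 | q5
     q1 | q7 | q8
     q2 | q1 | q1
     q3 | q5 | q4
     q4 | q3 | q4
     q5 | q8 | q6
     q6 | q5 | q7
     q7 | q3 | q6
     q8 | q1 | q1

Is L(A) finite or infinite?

infinite

State q4 is reachable from the start and can reach an accepting state, and it lies on the cycle q4 → q3 → q4.
Traversing that cycle any number of times yields accepted strings of unbounded length, so the language is infinite.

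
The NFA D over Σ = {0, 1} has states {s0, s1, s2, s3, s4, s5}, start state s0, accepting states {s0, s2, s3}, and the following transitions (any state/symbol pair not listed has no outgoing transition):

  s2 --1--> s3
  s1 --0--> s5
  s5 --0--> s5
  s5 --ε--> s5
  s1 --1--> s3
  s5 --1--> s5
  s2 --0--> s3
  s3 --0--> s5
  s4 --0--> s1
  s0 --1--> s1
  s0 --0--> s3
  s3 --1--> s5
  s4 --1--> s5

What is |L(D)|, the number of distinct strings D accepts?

The useful subgraph on states {s0, s1, s3} is acyclic, so L(D) is finite; the longest accepting path visits 3 useful states, giving maximum string length 2.
Counting accepting paths from s0 by length: 1 of length 0, 1 of length 1, 1 of length 2. Total 3.

3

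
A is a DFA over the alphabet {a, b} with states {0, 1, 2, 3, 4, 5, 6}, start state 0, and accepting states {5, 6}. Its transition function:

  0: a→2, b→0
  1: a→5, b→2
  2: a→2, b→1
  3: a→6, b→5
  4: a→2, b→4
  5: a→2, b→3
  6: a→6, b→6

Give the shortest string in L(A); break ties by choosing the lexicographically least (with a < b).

A breadth-first search from 0 reaches an accepting state first via the path 0 → 2 → 1 → 5 on input aba.
No string of length < 3 is accepted (BFS exhausts all shorter strings without reaching an accepting state), and aba is the lexicographically least accepting string of length 3.

aba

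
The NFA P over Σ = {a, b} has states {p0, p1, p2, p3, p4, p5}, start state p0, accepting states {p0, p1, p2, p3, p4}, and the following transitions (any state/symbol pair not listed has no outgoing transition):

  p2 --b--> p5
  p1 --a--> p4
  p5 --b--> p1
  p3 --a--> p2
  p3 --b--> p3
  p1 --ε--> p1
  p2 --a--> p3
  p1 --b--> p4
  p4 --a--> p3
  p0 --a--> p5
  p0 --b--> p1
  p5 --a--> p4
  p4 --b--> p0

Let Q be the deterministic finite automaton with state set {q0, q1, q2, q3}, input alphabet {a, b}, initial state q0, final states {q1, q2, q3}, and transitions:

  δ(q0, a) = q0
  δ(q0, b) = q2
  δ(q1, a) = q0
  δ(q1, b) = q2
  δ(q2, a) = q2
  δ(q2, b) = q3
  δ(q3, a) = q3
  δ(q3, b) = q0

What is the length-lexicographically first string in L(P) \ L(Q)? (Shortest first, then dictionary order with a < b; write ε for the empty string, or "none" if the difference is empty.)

The empty string ε is accepted by P but not by Q.
Since ε is the unique shortest string, it is the required witness.

ε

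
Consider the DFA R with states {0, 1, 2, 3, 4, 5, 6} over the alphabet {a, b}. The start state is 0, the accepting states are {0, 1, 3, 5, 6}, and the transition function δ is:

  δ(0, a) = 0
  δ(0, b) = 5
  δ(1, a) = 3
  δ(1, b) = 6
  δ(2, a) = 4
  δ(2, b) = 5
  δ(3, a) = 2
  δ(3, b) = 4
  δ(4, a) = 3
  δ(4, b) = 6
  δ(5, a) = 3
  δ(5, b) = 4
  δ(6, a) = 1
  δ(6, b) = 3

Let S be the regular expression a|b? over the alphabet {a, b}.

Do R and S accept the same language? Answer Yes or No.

No

The string aa is accepted by R but rejected by S.
So L(R) ≠ L(S).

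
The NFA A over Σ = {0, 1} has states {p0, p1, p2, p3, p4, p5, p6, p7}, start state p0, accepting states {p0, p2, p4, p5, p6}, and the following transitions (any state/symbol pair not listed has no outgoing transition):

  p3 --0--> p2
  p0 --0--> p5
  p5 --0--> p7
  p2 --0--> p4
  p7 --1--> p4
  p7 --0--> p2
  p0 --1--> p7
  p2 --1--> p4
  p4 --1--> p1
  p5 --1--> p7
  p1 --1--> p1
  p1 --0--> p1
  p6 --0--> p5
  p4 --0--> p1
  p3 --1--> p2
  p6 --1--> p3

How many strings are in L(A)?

14

The useful subgraph on states {p0, p2, p4, p5, p7} is acyclic, so L(A) is finite; the longest accepting path visits 5 useful states, giving maximum string length 4.
Counting accepting paths from p0 by length: 1 of length 0, 1 of length 1, 2 of length 2, 6 of length 3, 4 of length 4. Total 14.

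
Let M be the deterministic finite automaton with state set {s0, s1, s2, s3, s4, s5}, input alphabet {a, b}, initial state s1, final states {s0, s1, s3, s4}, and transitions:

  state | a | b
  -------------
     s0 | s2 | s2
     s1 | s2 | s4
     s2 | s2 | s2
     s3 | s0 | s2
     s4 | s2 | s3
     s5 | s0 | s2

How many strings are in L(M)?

4

The useful subgraph on states {s0, s1, s3, s4} is acyclic, so L(M) is finite; the longest accepting path visits 4 useful states, giving maximum string length 3.
Counting accepting paths from s1 by length: 1 of length 0, 1 of length 1, 1 of length 2, 1 of length 3. Total 4.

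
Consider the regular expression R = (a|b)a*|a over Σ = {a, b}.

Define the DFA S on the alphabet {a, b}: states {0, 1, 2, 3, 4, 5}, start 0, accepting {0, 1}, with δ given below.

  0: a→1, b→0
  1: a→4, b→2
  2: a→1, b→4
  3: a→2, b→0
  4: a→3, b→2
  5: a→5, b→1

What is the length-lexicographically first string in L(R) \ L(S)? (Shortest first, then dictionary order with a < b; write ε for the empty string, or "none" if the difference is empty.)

The string aa is accepted by R but not by S.
No shorter string lies in the difference, and aa is the lexicographically first length-2 string in L(R) \ L(S).

aa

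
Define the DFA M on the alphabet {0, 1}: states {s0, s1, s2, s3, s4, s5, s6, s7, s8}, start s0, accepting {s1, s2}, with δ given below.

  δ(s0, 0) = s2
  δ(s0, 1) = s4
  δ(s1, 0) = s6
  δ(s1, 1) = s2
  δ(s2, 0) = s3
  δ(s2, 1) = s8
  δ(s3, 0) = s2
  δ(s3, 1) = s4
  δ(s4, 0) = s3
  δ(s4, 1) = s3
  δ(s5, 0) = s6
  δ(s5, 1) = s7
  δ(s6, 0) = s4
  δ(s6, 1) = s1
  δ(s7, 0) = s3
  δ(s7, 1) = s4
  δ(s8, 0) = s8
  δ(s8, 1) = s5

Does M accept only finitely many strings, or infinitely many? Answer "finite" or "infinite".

State s8 is reachable from the start and can reach an accepting state, and it lies on the cycle s8 → s8.
Traversing that cycle any number of times yields accepted strings of unbounded length, so the language is infinite.

infinite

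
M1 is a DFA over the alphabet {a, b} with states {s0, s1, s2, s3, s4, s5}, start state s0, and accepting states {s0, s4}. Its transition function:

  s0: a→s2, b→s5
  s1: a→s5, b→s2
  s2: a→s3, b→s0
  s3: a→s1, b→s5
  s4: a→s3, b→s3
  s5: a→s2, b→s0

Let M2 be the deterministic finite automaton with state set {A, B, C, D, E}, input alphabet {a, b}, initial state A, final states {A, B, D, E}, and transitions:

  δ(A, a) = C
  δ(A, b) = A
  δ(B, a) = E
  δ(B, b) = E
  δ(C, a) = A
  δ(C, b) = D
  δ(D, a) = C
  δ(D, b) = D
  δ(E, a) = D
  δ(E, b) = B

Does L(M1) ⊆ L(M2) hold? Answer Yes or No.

Yes

Exploring the product automaton M1 × M2 from the start pair (s0, A), following both machines on each input symbol, reaches 12 state pairs: (s0, A), (s2, C), (s5, A), (s3, A), (s0, D), (s1, C), (s5, D), (s2, D), (s3, C), (s1, A), (s5, C), (s2, A).
M1 accepts in {s0, s4} and M2 accepts in {A, B, D, E}. The reachable pairs whose M1-component is accepting are (s0, A), (s0, D); in each of them the M2-component is accepting too, so the product for L(M1) \ L(M2) (M1-component accepting, M2-component rejecting) has no reachable accepting pair and the difference is empty.
Hence every string in L(M1) is also in L(M2).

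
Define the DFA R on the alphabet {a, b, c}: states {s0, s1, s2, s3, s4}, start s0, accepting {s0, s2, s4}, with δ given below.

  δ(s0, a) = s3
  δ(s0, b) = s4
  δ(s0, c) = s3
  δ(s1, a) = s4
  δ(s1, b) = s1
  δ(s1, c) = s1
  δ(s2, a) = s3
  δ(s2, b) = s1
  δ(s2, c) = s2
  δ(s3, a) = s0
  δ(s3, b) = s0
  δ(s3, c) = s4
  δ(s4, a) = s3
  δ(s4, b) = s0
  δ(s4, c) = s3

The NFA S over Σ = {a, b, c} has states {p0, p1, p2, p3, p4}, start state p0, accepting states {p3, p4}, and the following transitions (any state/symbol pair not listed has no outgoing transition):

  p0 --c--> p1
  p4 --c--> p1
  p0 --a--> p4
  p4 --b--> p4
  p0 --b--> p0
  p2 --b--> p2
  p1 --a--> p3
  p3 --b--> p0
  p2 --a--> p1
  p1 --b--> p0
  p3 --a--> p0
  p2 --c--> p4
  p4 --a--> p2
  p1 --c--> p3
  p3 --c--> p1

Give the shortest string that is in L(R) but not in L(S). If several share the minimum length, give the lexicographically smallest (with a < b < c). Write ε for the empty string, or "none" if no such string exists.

The empty string ε is accepted by R but not by S.
Since ε is the unique shortest string, it is the required witness.

ε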